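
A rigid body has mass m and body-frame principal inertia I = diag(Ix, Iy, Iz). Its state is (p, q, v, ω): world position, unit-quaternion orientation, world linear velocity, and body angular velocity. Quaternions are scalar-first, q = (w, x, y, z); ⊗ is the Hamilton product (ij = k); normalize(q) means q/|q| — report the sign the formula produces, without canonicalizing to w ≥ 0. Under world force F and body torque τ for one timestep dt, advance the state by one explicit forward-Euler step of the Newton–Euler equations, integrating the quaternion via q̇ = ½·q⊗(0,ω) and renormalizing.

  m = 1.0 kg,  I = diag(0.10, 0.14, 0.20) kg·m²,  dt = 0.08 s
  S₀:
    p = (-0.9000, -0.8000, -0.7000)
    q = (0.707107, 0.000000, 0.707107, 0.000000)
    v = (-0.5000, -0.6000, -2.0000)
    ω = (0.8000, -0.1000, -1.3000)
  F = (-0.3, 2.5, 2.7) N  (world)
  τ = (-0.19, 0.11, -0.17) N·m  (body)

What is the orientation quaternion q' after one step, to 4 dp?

q' = (0.7086, -0.0141, 0.7030, -0.0593)

Hamilton product q⊗(0,ω) = (0.0707107, -0.3535535, -0.0707107, -1.4849247)
q + ½dt·q⊗(0,ω), renormalized = (0.7086, -0.0141, 0.7030, -0.0593)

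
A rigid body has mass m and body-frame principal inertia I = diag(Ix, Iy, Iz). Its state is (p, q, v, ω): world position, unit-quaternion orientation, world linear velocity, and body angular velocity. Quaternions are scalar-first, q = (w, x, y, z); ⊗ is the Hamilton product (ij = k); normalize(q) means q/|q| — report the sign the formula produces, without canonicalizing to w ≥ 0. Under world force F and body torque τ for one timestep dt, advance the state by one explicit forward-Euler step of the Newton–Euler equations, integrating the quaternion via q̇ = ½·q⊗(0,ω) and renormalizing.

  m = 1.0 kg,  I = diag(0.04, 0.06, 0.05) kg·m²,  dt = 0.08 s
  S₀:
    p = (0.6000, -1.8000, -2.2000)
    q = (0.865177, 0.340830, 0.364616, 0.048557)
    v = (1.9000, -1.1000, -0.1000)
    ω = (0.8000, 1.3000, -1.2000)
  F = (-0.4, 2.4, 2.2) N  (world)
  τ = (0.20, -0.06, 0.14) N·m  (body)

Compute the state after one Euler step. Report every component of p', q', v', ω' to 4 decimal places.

precession coupling ω×(Iω) = (0.0156, 0.0096, 0.0208)
(τ − ω×Iω)/I = (4.6100, -1.1600, 2.3840)
ω' = ω + α·dt = (1.1688, 1.2072, -1.0093)
q⊗(0,ω) = (-0.6883964, 0.1914783, 1.5725717, -0.8868262)
q' = normalize(q + ½dt·q⊗(0,ω)) = (0.8351, 0.3474, 0.4262, 0.0130)
a = (-0.4000, 2.4000, 2.2000)
p' = p + v·dt = (0.7520, -1.8880, -2.2080)
v + (F/m)dt = (1.8680, -0.9080, 0.0760)

p' = (0.7520, -1.8880, -2.2080)
q' = (0.8351, 0.3474, 0.4262, 0.0130)
v' = (1.8680, -0.9080, 0.0760)
ω' = (1.1688, 1.2072, -1.0093)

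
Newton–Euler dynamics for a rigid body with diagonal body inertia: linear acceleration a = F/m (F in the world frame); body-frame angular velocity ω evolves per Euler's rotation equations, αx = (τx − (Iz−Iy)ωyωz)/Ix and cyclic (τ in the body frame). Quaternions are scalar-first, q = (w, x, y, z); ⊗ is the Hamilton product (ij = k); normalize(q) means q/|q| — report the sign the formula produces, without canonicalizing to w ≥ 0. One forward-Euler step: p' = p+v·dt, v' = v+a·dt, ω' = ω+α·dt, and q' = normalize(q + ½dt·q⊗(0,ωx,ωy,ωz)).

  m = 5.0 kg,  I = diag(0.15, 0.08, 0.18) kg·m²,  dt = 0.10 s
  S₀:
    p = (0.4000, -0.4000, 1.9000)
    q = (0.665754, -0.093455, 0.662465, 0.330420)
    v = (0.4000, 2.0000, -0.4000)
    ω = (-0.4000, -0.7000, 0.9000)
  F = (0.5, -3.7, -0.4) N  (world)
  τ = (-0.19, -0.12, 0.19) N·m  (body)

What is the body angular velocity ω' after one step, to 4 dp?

ω' = (-0.4847, -0.8635, 1.0164)

(τ − ω×Iω)/I = (-0.8467, -1.6350, 1.1644)
ω + α·dt = (-0.4847, -0.8635, 1.0164)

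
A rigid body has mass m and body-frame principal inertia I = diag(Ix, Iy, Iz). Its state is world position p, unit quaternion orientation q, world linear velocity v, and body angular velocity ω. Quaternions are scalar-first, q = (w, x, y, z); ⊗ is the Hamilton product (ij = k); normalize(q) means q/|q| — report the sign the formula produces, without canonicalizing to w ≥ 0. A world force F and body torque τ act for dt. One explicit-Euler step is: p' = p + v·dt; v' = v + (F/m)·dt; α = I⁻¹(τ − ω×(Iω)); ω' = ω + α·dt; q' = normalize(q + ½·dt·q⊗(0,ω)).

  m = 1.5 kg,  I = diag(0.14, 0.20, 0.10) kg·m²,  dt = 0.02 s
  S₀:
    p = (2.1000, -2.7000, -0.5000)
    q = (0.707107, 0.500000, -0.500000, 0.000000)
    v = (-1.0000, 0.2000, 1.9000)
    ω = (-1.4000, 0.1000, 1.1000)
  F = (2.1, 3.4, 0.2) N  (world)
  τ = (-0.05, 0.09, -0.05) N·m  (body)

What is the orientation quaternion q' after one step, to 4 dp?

q⊗(0,ω) = (0.7500000, -1.5399498, -0.4792893, 0.1278177)
q' = normalize(q + ½dt·q⊗(0,ω)) = (0.7145, 0.4845, -0.5047, 0.0013)

q' = (0.7145, 0.4845, -0.5047, 0.0013)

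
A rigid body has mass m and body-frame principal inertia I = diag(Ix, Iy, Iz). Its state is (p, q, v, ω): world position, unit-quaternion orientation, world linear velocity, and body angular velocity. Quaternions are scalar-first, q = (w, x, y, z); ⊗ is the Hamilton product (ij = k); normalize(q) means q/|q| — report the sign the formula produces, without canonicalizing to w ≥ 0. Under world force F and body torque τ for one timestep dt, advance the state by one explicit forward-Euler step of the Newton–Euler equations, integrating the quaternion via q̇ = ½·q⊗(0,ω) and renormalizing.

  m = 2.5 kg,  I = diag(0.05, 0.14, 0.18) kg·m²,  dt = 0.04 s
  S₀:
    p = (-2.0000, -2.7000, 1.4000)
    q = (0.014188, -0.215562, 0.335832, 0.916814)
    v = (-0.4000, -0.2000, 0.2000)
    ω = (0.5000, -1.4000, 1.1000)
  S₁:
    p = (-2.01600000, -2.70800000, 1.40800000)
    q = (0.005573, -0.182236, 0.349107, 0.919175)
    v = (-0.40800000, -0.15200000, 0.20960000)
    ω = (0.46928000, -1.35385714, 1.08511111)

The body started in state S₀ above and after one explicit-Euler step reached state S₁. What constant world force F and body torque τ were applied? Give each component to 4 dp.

Δv = v₁−v₀ = (-0.00800000, 0.04800000, 0.00960000)
m·(v₁−v₀)/dt = (-0.5000, 3.0000, 0.6000)
ω₁ − ω₀ = (-0.03072000, 0.04614286, -0.01488889)
I·α + gyro = (-0.1000, 0.0900, -0.1300)

F = (-0.5000, 3.0000, 0.6000)
τ = (-0.1000, 0.0900, -0.1300)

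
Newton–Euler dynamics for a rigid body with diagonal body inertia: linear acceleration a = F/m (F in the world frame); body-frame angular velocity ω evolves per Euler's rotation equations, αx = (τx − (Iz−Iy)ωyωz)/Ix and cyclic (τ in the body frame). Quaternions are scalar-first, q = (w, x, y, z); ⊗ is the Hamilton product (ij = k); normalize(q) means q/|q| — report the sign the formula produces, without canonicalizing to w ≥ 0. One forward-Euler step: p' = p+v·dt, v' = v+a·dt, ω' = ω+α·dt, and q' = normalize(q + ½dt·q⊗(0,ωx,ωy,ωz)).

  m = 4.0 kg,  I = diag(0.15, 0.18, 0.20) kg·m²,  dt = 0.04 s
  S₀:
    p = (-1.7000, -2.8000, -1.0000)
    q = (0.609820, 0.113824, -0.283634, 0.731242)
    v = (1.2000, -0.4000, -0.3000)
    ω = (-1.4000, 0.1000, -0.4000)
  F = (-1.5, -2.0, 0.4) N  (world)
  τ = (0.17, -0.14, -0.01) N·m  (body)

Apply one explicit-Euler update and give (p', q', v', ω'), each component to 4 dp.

p' = (-1.6520, -2.8160, -1.0120)
q' = (0.6192, 0.0975, -0.3019, 0.7183)
v' = (1.1850, -0.4200, -0.2960)
ω' = (-1.3545, 0.0751, -0.4012)

p' = p + v·dt = (-1.6520, -2.8160, -1.0120)
v' = v + a·dt = (1.1850, -0.4200, -0.2960)
gyro term ω×Iω = (-0.0008, -0.0280, -0.0042)
(τ − ω×Iω)/I = (1.1387, -0.6222, -0.0290)
ω + α·dt = (-1.3545, 0.0751, -0.4012)
2q̇ = q⊗(0,ω) = (0.4802138, -0.8134186, -0.9172272, -0.6296332)
q + ½dt·q⊗(0,ω), renormalized = (0.6192, 0.0975, -0.3019, 0.7183)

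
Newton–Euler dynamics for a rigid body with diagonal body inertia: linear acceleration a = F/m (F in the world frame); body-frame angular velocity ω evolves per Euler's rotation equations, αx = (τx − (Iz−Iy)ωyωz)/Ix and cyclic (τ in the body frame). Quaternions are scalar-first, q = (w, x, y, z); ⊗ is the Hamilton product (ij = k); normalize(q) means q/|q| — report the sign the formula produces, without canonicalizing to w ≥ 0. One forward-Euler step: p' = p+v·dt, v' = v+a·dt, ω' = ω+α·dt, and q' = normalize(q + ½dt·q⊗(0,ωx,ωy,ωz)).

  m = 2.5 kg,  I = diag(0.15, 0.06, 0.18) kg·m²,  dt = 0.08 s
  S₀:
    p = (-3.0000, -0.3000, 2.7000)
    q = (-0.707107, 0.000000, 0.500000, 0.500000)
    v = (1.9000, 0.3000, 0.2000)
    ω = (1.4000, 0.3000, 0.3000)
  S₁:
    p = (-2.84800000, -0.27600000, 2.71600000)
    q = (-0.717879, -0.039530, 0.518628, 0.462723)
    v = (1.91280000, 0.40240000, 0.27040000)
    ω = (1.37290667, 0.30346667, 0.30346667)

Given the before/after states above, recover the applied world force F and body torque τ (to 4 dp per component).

rate change Δω = (-0.02709333, 0.00346667, 0.00346667)
gyro term ω₀×Iω₀ = (0.0108, -0.0126, -0.0378)
applied torque τ = (-0.0400, -0.0100, -0.0300)
Δv = v₁−v₀ = (0.01280000, 0.10240000, 0.07040000)
applied force F = (0.4000, 3.2000, 2.2000)

F = (0.4000, 3.2000, 2.2000)
τ = (-0.0400, -0.0100, -0.0300)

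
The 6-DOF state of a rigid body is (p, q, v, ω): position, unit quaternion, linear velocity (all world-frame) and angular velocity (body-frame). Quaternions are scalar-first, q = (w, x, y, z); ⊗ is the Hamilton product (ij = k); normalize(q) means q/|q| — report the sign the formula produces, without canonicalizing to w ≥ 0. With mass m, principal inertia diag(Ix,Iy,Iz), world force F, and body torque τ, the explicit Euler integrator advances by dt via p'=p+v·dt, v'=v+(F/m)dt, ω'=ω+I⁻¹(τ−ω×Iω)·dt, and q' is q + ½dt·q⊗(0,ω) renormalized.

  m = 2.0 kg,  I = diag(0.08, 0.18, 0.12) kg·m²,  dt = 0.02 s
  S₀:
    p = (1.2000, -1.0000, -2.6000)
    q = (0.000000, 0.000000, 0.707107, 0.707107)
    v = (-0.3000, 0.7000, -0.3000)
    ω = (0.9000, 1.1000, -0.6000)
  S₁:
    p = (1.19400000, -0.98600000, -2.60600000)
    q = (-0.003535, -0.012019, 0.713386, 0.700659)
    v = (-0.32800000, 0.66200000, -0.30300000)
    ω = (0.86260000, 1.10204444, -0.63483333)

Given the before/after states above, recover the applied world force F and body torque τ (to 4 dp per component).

F = (-2.8000, -3.8000, -0.3000)
τ = (-0.1100, 0.0400, -0.1100)

rate change Δω = (-0.03740000, 0.00204444, -0.03483333)
gyro term ω₀×Iω₀ = (0.0396, 0.0216, 0.0990)
τ = I·(Δω/dt) + ω₀×(Iω₀) = (-0.1100, 0.0400, -0.1100)
Δv = v₁−v₀ = (-0.02800000, -0.03800000, -0.00300000)
applied force F = (-2.8000, -3.8000, -0.3000)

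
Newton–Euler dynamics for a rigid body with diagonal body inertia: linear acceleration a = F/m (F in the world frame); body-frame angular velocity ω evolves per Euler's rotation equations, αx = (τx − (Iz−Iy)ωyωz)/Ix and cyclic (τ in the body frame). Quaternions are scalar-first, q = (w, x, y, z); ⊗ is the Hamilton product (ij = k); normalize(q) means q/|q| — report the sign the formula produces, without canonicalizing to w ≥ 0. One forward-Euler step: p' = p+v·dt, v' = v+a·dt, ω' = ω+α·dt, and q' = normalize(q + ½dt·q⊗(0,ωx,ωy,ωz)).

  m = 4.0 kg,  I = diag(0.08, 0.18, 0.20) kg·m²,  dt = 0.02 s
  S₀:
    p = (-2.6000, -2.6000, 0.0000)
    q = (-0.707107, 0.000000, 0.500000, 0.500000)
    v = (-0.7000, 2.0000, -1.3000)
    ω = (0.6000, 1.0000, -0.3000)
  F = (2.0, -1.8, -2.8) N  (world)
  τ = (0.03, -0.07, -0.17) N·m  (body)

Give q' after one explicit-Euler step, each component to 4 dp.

Hamilton product q⊗(0,ω) = (-0.3500000, -1.0742642, -0.4071070, -0.0878679)
q' = normalize(q + ½dt·q⊗(0,ω)) = (-0.7106, -0.0107, 0.4959, 0.4991)

q' = (-0.7106, -0.0107, 0.4959, 0.4991)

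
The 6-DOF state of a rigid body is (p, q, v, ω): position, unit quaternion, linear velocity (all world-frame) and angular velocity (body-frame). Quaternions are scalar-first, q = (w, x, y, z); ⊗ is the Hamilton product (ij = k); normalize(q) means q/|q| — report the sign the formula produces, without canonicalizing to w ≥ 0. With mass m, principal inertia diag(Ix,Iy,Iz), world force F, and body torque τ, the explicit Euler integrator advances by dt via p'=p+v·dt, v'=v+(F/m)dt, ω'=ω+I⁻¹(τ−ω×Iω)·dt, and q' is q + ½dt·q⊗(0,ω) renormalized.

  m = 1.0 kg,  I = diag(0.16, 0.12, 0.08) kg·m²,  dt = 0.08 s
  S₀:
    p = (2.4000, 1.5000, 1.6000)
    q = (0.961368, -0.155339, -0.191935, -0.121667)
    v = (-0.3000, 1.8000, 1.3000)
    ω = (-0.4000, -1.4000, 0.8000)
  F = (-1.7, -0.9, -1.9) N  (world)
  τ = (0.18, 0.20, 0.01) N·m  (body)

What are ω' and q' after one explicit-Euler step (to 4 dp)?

(τ − ω×Iω)/I = (0.8450, 1.8800, 0.4050)
new body rate ω' = (-0.3324, -1.2496, 0.8324)
q⊗(0,ω) = (-0.2335110, -0.7084290, -1.1729772, 0.9097950)
q' = normalize(q + ½dt·q⊗(0,ω)) = (0.9499, -0.1833, -0.2383, -0.0851)

ω' = (-0.3324, -1.2496, 0.8324)
q' = (0.9499, -0.1833, -0.2383, -0.0851)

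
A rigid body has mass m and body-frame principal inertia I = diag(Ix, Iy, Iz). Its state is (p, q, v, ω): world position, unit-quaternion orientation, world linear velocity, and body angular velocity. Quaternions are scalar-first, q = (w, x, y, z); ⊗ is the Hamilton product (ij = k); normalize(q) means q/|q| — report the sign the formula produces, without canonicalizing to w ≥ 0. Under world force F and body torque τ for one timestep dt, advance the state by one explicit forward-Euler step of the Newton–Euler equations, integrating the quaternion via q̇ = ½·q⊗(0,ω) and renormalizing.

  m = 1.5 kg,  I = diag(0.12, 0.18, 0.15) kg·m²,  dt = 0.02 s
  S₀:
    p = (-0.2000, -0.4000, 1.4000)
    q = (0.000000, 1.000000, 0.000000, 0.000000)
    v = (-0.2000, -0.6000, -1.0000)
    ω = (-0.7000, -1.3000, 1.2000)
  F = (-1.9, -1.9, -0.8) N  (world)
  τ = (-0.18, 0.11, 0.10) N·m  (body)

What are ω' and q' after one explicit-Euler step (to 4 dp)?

angular accel α = (-1.8900, 0.4711, 0.3027)
ω + α·dt = (-0.7378, -1.2906, 1.2061)
Hamilton product q⊗(0,ω) = (0.7000000, 0.0000000, -1.2000000, -1.3000000)
q' = normalize(q + ½dt·q⊗(0,ω)) = (0.0070, 0.9998, -0.0120, -0.0130)

ω' = (-0.7378, -1.2906, 1.2061)
q' = (0.0070, 0.9998, -0.0120, -0.0130)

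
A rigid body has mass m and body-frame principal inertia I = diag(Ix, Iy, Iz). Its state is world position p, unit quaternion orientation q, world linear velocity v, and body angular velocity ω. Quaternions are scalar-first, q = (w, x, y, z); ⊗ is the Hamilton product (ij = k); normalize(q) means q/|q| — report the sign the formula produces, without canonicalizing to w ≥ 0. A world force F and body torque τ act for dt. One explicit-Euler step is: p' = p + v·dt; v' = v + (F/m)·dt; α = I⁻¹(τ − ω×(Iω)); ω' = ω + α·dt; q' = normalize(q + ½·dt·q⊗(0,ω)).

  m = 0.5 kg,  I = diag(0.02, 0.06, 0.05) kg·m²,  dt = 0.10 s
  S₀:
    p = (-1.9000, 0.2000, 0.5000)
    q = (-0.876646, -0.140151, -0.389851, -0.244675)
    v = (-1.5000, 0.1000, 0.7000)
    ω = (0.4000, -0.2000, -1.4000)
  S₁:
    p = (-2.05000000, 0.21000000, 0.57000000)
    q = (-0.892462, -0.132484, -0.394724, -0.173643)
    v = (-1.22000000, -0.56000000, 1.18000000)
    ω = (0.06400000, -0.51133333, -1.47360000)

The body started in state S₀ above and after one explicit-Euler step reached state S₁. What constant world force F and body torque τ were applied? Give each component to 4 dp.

F = (1.4000, -3.3000, 2.4000)
τ = (-0.0700, -0.1700, -0.0400)

Δω = ω₁−ω₀ = (-0.33600000, -0.31133333, -0.07360000)
gyro term ω₀×Iω₀ = (-0.0028, 0.0168, -0.0032)
applied torque τ = (-0.0700, -0.1700, -0.0400)
v₁ − v₀ = (0.28000000, -0.66000000, 0.48000000)
F = m·Δv/dt = (1.4000, -3.3000, 2.4000)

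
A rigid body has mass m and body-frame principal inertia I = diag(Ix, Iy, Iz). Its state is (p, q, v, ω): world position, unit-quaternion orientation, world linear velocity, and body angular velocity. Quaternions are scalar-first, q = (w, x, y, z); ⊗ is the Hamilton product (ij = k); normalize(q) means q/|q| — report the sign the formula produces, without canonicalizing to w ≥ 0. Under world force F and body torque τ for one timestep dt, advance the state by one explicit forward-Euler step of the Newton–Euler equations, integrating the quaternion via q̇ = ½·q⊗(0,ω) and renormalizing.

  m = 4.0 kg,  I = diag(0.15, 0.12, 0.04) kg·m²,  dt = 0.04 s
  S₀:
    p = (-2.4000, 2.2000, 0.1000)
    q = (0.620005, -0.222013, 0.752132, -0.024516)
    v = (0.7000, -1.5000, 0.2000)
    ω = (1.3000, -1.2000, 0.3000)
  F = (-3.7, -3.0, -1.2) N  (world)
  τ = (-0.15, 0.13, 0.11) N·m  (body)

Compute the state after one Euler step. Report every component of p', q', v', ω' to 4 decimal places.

linear accel F/m = (-0.9250, -0.7500, -0.3000)
p + v·dt = (-2.3720, 2.1400, 0.1080)
new velocity v' = (0.6630, -1.5300, 0.1880)
ω×(Iω) gyroscopic = (0.0288, 0.0429, 0.0468)
angular accel α = (-1.1920, 0.7258, 1.5800)
ω + α·dt = (1.2523, -1.1710, 0.3632)
Hamilton product q⊗(0,ω) = (1.1985301, 1.0022269, -0.7092729, -0.5253545)
q + ½dt·q⊗(0,ω), renormalized = (0.6436, -0.2018, 0.7375, -0.0350)

p' = (-2.3720, 2.1400, 0.1080)
q' = (0.6436, -0.2018, 0.7375, -0.0350)
v' = (0.6630, -1.5300, 0.1880)
ω' = (1.2523, -1.1710, 0.3632)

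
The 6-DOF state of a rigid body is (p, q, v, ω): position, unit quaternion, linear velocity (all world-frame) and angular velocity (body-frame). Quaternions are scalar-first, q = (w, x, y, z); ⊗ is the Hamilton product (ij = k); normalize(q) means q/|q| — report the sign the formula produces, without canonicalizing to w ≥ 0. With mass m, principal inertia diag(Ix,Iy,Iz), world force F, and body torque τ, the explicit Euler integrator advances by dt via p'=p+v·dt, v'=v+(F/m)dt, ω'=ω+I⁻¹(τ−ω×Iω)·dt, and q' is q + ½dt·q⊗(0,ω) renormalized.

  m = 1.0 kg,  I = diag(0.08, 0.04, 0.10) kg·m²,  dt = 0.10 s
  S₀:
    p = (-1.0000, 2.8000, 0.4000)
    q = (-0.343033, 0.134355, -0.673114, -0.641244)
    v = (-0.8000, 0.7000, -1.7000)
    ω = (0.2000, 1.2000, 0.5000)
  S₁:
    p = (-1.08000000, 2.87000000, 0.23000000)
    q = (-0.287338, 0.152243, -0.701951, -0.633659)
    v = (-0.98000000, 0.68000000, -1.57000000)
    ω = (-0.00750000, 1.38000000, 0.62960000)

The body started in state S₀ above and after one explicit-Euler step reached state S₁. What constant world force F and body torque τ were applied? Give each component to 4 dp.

v₁ − v₀ = (-0.18000000, -0.02000000, 0.13000000)
F = m·Δv/dt = (-1.8000, -0.2000, 1.3000)
ω₁ − ω₀ = (-0.20750000, 0.18000000, 0.12960000)
ω₀×(Iω₀) = (0.0360, -0.0020, -0.0096)
I·α + gyro = (-0.1300, 0.0700, 0.1200)

F = (-1.8000, -0.2000, 1.3000)
τ = (-0.1300, 0.0700, 0.1200)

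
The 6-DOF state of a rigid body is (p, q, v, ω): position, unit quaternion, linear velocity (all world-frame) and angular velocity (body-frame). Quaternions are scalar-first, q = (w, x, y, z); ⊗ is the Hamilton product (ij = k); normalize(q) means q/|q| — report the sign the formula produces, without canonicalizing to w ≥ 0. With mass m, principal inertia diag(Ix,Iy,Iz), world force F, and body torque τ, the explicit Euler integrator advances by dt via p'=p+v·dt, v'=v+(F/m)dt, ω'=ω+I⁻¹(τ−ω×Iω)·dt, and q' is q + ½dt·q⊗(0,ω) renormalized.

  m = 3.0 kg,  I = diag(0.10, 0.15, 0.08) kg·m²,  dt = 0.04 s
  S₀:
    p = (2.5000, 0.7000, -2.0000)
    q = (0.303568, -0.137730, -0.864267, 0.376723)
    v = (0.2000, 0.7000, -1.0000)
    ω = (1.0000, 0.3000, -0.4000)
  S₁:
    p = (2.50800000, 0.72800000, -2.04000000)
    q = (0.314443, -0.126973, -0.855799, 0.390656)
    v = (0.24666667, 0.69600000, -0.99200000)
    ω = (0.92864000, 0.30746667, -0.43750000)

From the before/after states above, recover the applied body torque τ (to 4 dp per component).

τ = (-0.1700, 0.0200, -0.0600)

ω₁ − ω₀ = (-0.07136000, 0.00746667, -0.03750000)
ω₀×(Iω₀) = (0.0084, -0.0080, 0.0150)
τ = I·(Δω/dt) + ω₀×(Iω₀) = (-0.1700, 0.0200, -0.0600)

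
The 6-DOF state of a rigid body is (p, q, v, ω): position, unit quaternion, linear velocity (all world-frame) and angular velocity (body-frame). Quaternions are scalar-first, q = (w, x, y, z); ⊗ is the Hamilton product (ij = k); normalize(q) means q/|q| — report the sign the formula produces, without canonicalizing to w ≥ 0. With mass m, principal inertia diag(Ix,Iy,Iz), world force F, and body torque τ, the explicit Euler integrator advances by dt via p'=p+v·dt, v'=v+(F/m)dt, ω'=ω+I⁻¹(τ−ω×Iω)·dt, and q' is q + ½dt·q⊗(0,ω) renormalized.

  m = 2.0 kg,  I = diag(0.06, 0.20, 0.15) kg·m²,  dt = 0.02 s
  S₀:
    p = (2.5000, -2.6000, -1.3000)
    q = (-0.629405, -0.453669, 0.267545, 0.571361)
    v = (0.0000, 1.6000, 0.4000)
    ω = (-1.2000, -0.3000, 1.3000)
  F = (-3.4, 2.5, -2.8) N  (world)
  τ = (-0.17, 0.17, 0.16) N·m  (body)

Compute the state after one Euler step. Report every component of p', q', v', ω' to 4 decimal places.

gyro term ω×Iω = (0.0195, 0.1404, 0.0504)
(τ − ω×Iω)/I = (-3.1583, 0.1480, 0.7307)
new body rate ω' = (-1.2632, -0.2970, 1.3146)
q⊗(0,ω) = (-1.2069086, 1.2745028, 0.0929580, -0.3610718)
q + ½dt·q⊗(0,ω), renormalized = (-0.6414, -0.4409, 0.2684, 0.5677)
new position p' = (2.5000, -2.5680, -1.2920)
new velocity v' = (-0.0340, 1.6250, 0.3720)

p' = (2.5000, -2.5680, -1.2920)
q' = (-0.6414, -0.4409, 0.2684, 0.5677)
v' = (-0.0340, 1.6250, 0.3720)
ω' = (-1.2632, -0.2970, 1.3146)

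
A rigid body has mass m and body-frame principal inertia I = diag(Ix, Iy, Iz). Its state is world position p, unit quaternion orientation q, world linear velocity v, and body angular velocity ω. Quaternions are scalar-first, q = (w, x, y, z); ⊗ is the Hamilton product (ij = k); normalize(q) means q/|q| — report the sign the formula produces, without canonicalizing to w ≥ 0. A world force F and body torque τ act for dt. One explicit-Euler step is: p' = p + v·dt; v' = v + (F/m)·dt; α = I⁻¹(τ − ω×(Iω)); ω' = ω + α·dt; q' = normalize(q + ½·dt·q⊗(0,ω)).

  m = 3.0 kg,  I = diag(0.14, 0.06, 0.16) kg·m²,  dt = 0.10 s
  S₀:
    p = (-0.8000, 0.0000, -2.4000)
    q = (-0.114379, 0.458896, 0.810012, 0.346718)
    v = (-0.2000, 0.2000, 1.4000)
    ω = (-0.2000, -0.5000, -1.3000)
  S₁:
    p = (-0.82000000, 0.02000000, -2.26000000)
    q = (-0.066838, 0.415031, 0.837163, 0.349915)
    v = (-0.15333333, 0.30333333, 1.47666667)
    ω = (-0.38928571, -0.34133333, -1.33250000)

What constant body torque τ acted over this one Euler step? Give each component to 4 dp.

ω₁ − ω₀ = (-0.18928571, 0.15866667, -0.03250000)
applied torque τ = (-0.2000, 0.0900, -0.0600)

τ = (-0.2000, 0.0900, -0.0600)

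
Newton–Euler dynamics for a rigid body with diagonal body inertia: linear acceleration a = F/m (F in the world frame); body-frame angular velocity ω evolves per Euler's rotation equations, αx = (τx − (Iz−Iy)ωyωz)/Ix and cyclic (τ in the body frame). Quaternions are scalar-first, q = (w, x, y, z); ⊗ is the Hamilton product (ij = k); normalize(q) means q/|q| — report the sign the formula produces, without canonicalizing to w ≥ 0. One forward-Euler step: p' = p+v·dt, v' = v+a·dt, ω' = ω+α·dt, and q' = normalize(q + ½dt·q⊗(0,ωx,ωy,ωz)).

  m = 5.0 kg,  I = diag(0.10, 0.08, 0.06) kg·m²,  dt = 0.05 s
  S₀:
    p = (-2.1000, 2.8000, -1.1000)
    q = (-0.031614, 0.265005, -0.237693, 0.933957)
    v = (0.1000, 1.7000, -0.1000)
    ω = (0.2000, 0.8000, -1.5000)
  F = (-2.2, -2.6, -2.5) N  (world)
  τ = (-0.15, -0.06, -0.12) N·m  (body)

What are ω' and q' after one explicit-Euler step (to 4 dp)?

ω×(Iω) gyroscopic = (0.0240, -0.0120, -0.0032)
angular accel α = (-1.7400, -0.6000, -1.9467)
ω + α·dt = (0.1130, 0.7700, -1.5973)
2q̇ = q⊗(0,ω) = (1.5380889, -0.3969489, 0.5590077, 0.3069636)
updated quaternion q' = (0.0068, 0.2548, -0.2235, 0.9408)

ω' = (0.1130, 0.7700, -1.5973)
q' = (0.0068, 0.2548, -0.2235, 0.9408)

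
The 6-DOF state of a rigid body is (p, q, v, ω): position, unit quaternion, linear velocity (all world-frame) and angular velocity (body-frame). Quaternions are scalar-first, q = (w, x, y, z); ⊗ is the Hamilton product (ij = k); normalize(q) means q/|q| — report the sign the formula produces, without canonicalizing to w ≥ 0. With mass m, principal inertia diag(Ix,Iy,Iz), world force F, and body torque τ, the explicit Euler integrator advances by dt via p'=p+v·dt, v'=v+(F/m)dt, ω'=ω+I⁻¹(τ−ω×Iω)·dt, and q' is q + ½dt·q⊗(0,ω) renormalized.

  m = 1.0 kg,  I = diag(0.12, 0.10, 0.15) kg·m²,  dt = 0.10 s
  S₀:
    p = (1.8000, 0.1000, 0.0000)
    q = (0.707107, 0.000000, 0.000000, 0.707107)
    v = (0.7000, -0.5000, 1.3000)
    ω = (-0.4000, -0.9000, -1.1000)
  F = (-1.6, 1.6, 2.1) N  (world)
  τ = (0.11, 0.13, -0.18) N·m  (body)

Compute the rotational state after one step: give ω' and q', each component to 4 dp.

gyro term ω×Iω = (0.0495, -0.0132, -0.0072)
α = I⁻¹(τ − ω×Iω) = (0.5042, 1.4320, -1.1520)
ω' = ω + α·dt = (-0.3496, -0.7568, -1.2152)
2q̇ = q⊗(0,ω) = (0.7778177, 0.3535535, -0.9192391, -0.7778177)
q' = normalize(q + ½dt·q⊗(0,ω)) = (0.7440, 0.0176, -0.0458, 0.6664)

ω' = (-0.3496, -0.7568, -1.2152)
q' = (0.7440, 0.0176, -0.0458, 0.6664)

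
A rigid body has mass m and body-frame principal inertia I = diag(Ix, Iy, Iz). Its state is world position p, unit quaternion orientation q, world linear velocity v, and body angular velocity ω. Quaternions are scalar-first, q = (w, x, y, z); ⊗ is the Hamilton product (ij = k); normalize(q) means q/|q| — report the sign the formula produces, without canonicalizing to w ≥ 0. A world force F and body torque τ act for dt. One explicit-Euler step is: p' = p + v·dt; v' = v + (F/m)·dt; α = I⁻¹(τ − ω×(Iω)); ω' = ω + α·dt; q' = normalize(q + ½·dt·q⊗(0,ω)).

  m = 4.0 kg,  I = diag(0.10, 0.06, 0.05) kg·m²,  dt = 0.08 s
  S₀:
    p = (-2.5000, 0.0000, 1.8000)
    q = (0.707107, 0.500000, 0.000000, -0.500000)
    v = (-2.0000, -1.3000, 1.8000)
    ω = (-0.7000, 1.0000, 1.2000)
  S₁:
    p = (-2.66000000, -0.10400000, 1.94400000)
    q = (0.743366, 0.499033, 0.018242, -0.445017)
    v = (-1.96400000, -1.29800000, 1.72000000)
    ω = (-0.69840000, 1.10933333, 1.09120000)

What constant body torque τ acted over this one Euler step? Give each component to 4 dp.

τ = (-0.0100, 0.0400, -0.0400)

Δω = ω₁−ω₀ = (0.00160000, 0.10933333, -0.10880000)
applied torque τ = (-0.0100, 0.0400, -0.0400)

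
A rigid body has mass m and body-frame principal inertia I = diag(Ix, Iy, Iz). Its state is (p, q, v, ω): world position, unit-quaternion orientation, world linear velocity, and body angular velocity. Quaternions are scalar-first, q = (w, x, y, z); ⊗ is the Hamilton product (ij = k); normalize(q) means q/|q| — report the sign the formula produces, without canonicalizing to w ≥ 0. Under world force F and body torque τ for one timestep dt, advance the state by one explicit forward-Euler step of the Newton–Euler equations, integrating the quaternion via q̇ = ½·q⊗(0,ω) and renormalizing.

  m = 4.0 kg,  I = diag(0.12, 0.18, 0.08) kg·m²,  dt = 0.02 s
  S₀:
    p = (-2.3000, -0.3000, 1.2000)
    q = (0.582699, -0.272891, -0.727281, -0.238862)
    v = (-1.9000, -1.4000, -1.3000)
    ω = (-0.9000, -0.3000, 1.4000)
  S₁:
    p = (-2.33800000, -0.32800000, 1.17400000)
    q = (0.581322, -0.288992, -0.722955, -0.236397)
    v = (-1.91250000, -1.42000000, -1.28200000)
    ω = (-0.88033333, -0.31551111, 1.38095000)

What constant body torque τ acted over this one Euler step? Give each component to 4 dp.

τ = (0.1600, -0.1900, -0.0600)

Δω = ω₁−ω₀ = (0.01966667, -0.01551111, -0.01905000)
τ = I·(Δω/dt) + ω₀×(Iω₀) = (0.1600, -0.1900, -0.0600)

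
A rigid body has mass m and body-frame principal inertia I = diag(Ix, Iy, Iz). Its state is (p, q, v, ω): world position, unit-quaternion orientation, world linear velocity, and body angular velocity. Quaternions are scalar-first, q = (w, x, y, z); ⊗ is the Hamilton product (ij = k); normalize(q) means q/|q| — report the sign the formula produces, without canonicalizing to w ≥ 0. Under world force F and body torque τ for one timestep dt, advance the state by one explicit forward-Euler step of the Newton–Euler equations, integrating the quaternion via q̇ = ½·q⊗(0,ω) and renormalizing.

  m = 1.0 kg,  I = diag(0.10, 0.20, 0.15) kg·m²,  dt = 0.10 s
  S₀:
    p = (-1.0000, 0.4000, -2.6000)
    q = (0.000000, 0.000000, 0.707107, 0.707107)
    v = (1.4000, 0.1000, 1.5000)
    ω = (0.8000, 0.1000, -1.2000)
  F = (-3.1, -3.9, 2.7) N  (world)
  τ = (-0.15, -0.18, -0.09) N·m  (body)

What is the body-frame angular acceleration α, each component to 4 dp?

α = (-1.5600, -1.1400, -0.6533)

ω×(Iω) gyroscopic = (0.0060, 0.0480, 0.0080)
(τ − ω×Iω)/I = (-1.5600, -1.1400, -0.6533)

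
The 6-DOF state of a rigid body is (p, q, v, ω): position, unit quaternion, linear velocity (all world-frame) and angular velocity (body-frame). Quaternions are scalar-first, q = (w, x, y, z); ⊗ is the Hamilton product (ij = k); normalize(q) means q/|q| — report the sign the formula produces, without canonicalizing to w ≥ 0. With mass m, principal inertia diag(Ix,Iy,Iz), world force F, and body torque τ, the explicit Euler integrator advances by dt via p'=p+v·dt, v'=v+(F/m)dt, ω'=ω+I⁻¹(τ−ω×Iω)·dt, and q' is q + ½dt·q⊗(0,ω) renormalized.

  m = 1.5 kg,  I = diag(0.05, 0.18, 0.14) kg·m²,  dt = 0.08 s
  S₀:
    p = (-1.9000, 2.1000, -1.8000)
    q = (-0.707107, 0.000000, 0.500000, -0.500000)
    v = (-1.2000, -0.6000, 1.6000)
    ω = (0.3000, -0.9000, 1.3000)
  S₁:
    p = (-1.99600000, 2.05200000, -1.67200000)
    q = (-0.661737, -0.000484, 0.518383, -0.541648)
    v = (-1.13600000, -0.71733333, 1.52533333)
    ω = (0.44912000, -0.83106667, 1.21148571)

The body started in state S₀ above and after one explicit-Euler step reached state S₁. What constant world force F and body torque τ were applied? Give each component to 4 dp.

F = (1.2000, -2.2000, -1.4000)
τ = (0.1400, 0.1200, -0.1900)

v₁ − v₀ = (0.06400000, -0.11733333, -0.07466667)
m·(v₁−v₀)/dt = (1.2000, -2.2000, -1.4000)
Δω = ω₁−ω₀ = (0.14912000, 0.06893333, -0.08851429)
I·α + gyro = (0.1400, 0.1200, -0.1900)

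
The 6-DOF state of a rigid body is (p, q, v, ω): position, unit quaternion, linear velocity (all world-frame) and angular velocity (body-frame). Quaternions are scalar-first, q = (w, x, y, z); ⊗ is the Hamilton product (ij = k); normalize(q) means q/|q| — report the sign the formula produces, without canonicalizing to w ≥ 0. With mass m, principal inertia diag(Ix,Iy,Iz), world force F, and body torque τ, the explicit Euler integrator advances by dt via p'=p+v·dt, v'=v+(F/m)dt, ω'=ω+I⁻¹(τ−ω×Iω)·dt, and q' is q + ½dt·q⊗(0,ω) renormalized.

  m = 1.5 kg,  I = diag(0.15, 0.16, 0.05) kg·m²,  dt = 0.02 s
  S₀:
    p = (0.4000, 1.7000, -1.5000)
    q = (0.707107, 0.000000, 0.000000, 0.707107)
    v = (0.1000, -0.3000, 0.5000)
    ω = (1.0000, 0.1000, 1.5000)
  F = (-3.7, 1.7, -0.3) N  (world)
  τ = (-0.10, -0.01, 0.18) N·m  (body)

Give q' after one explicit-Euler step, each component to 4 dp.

2q̇ = q⊗(0,ω) = (-1.0606605, 0.6363963, 0.7778177, 1.0606605)
q + ½dt·q⊗(0,ω), renormalized = (0.6964, 0.0064, 0.0078, 0.7176)

q' = (0.6964, 0.0064, 0.0078, 0.7176)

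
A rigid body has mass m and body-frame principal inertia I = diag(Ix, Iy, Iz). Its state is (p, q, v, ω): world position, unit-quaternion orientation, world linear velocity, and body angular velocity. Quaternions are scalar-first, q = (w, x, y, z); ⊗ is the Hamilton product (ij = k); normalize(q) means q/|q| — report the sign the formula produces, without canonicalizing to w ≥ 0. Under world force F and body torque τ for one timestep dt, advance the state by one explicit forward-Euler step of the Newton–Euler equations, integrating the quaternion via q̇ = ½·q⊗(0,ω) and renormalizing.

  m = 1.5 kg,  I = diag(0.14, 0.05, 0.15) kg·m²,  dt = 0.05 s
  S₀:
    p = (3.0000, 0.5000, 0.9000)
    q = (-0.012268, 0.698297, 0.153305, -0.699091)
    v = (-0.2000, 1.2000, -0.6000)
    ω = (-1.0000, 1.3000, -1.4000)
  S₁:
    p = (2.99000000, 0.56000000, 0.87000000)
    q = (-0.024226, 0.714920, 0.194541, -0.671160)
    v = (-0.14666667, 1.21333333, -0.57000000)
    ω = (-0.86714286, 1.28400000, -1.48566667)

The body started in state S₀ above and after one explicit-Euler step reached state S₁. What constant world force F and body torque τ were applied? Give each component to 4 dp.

rate change Δω = (0.13285714, -0.01600000, -0.08566667)
I·α + gyro = (0.1900, -0.0300, -0.1400)
v₁ − v₀ = (0.05333333, 0.01333333, 0.03000000)
m·(v₁−v₀)/dt = (1.6000, 0.4000, 0.9000)

F = (1.6000, 0.4000, 0.9000)
τ = (0.1900, -0.0300, -0.1400)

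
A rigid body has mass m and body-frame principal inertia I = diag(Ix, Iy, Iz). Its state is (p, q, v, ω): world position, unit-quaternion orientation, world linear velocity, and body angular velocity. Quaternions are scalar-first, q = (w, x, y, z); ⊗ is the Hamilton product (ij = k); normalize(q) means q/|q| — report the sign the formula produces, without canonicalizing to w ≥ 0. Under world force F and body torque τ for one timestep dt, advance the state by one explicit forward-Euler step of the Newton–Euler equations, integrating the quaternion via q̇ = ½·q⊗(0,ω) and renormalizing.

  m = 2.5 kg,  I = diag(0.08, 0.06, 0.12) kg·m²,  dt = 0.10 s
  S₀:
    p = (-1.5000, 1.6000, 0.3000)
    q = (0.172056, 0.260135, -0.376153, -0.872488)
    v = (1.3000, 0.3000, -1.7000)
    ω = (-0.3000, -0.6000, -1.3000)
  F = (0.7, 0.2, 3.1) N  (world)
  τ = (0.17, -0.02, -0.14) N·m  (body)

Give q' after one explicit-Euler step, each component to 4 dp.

q⊗(0,ω) = (-1.2818857, -0.0861107, 0.4966883, -0.4925997)
updated quaternion q' = (0.1077, 0.2551, -0.3504, -0.8947)

q' = (0.1077, 0.2551, -0.3504, -0.8947)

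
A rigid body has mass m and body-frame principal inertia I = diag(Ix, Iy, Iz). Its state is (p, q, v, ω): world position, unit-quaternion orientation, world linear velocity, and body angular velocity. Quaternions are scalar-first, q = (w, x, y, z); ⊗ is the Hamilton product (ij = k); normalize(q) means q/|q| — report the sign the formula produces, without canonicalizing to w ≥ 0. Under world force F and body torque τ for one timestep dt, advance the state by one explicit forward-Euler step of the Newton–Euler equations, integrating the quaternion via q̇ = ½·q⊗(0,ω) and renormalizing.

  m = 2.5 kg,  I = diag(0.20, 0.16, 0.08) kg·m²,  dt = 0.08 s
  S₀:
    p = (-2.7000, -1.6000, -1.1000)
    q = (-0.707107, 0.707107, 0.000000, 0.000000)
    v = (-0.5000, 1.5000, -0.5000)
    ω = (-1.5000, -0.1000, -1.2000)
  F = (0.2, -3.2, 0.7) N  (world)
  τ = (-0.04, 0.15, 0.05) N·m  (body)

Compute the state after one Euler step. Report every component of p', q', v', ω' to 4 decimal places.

precession coupling ω×(Iω) = (-0.0096, 0.2160, -0.0060)
(τ − ω×Iω)/I = (-0.1520, -0.4125, 0.7000)
ω + α·dt = (-1.5122, -0.1330, -1.1440)
Hamilton product q⊗(0,ω) = (1.0606605, 1.0606605, 0.9192391, 0.7778177)
q + ½dt·q⊗(0,ω), renormalized = (-0.6627, 0.7473, 0.0367, 0.0310)
linear accel F/m = (0.0800, -1.2800, 0.2800)
p + v·dt = (-2.7400, -1.4800, -1.1400)
v + (F/m)dt = (-0.4936, 1.3976, -0.4776)

p' = (-2.7400, -1.4800, -1.1400)
q' = (-0.6627, 0.7473, 0.0367, 0.0310)
v' = (-0.4936, 1.3976, -0.4776)
ω' = (-1.5122, -0.1330, -1.1440)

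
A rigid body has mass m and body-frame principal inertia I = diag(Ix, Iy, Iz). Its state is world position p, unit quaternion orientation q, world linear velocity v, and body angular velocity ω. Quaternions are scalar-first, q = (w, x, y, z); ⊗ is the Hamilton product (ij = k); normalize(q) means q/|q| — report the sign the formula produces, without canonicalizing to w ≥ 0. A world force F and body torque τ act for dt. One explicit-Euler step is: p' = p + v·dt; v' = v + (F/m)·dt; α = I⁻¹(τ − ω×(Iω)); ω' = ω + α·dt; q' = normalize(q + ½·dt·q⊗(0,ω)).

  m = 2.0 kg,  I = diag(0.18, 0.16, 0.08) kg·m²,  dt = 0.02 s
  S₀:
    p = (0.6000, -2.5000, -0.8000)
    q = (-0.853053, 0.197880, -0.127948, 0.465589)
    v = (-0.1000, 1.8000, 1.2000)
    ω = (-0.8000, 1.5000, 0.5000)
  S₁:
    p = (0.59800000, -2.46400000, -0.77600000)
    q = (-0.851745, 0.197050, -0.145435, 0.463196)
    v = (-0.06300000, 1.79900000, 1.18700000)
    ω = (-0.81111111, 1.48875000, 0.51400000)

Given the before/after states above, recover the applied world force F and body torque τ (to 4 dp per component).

velocity change Δv = (0.03700000, -0.00100000, -0.01300000)
F = m·Δv/dt = (3.7000, -0.1000, -1.3000)
rate change Δω = (-0.01111111, -0.01125000, 0.01400000)
precession coupling = (-0.0600, -0.0400, 0.0240)
applied torque τ = (-0.1600, -0.1300, 0.0800)

F = (3.7000, -0.1000, -1.3000)
τ = (-0.1600, -0.1300, 0.0800)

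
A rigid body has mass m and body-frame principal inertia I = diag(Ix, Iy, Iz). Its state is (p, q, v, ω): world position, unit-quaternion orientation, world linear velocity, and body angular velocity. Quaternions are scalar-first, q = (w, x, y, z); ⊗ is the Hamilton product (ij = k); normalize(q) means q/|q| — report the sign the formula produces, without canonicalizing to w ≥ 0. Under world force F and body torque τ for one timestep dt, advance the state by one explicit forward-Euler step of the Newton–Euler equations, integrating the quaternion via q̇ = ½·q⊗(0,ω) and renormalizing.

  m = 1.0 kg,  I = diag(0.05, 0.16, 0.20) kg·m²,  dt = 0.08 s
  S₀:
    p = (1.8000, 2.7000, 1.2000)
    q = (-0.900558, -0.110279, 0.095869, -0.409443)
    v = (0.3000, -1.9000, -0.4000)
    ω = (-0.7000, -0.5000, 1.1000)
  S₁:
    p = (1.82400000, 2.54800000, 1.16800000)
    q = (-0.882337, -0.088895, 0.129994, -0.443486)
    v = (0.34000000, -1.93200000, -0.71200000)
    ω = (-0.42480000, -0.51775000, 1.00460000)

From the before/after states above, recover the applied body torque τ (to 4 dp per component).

τ = (0.1500, 0.0800, -0.2000)

Δω = ω₁−ω₀ = (0.27520000, -0.01775000, -0.09540000)
applied torque τ = (0.1500, 0.0800, -0.2000)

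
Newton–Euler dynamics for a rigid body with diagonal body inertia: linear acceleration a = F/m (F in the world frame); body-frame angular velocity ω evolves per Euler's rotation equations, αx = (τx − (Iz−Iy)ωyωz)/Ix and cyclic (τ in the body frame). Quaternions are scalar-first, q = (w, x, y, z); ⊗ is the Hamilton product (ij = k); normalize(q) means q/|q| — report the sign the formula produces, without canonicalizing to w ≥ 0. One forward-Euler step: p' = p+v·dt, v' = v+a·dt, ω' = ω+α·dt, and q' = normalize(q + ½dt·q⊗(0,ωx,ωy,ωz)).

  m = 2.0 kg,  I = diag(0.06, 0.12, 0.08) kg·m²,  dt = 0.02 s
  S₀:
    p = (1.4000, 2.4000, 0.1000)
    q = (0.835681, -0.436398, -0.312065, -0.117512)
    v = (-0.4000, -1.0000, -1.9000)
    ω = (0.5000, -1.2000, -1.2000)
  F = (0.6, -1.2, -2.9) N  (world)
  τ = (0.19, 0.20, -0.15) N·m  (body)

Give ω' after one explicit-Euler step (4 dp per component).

ω' = (0.5825, -1.1687, -1.2285)

gyro term ω×Iω = (-0.0576, 0.0120, -0.0360)
(τ − ω×Iω)/I = (4.1267, 1.5667, -1.4250)
new body rate ω' = (0.5825, -1.1687, -1.2285)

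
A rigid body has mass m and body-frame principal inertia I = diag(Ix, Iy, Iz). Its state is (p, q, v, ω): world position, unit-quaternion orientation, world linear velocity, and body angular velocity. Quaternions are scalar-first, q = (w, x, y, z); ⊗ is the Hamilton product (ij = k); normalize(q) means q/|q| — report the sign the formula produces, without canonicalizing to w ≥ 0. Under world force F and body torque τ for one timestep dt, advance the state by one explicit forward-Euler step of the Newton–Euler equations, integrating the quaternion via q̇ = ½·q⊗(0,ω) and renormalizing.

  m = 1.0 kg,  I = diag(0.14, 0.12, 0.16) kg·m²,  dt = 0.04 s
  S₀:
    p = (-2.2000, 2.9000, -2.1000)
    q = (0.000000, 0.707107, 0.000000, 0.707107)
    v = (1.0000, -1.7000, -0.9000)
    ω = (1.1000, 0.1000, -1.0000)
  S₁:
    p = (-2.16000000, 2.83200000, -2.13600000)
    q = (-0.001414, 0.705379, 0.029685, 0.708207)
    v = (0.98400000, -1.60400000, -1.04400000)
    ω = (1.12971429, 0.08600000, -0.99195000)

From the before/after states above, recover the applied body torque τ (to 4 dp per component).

τ = (0.1000, -0.0200, 0.0300)

rate change Δω = (0.02971429, -0.01400000, 0.00805000)
ω₀×(Iω₀) = (-0.0040, 0.0220, -0.0022)
applied torque τ = (0.1000, -0.0200, 0.0300)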